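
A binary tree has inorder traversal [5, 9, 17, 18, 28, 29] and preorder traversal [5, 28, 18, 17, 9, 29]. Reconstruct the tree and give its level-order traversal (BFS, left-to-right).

Inorder:  [5, 9, 17, 18, 28, 29]
Preorder: [5, 28, 18, 17, 9, 29]
Algorithm: preorder visits root first, so consume preorder in order;
for each root, split the current inorder slice at that value into
left-subtree inorder and right-subtree inorder, then recurse.
Recursive splits:
  root=5; inorder splits into left=[], right=[9, 17, 18, 28, 29]
  root=28; inorder splits into left=[9, 17, 18], right=[29]
  root=18; inorder splits into left=[9, 17], right=[]
  root=17; inorder splits into left=[9], right=[]
  root=9; inorder splits into left=[], right=[]
  root=29; inorder splits into left=[], right=[]
Reconstructed level-order: [5, 28, 18, 29, 17, 9]


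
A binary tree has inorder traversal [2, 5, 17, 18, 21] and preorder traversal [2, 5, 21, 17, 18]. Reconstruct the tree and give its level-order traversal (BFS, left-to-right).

Inorder:  [2, 5, 17, 18, 21]
Preorder: [2, 5, 21, 17, 18]
Algorithm: preorder visits root first, so consume preorder in order;
for each root, split the current inorder slice at that value into
left-subtree inorder and right-subtree inorder, then recurse.
Recursive splits:
  root=2; inorder splits into left=[], right=[5, 17, 18, 21]
  root=5; inorder splits into left=[], right=[17, 18, 21]
  root=21; inorder splits into left=[17, 18], right=[]
  root=17; inorder splits into left=[], right=[18]
  root=18; inorder splits into left=[], right=[]
Reconstructed level-order: [2, 5, 21, 17, 18]


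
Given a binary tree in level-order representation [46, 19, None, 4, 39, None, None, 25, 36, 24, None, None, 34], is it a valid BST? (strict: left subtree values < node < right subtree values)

Level-order array: [46, 19, None, 4, 39, None, None, 25, 36, 24, None, None, 34]
Validate using subtree bounds (lo, hi): at each node, require lo < value < hi,
then recurse left with hi=value and right with lo=value.
Preorder trace (stopping at first violation):
  at node 46 with bounds (-inf, +inf): OK
  at node 19 with bounds (-inf, 46): OK
  at node 4 with bounds (-inf, 19): OK
  at node 39 with bounds (19, 46): OK
  at node 25 with bounds (19, 39): OK
  at node 24 with bounds (19, 25): OK
  at node 36 with bounds (39, 46): VIOLATION
Node 36 violates its bound: not (39 < 36 < 46).
Result: Not a valid BST


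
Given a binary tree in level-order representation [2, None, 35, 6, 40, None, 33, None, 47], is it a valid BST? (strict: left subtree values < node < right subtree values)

Level-order array: [2, None, 35, 6, 40, None, 33, None, 47]
Validate using subtree bounds (lo, hi): at each node, require lo < value < hi,
then recurse left with hi=value and right with lo=value.
Preorder trace (stopping at first violation):
  at node 2 with bounds (-inf, +inf): OK
  at node 35 with bounds (2, +inf): OK
  at node 6 with bounds (2, 35): OK
  at node 33 with bounds (6, 35): OK
  at node 40 with bounds (35, +inf): OK
  at node 47 with bounds (40, +inf): OK
No violation found at any node.
Result: Valid BST


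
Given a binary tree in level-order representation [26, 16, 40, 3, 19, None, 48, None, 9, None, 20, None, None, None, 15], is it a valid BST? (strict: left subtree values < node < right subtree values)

Level-order array: [26, 16, 40, 3, 19, None, 48, None, 9, None, 20, None, None, None, 15]
Validate using subtree bounds (lo, hi): at each node, require lo < value < hi,
then recurse left with hi=value and right with lo=value.
Preorder trace (stopping at first violation):
  at node 26 with bounds (-inf, +inf): OK
  at node 16 with bounds (-inf, 26): OK
  at node 3 with bounds (-inf, 16): OK
  at node 9 with bounds (3, 16): OK
  at node 15 with bounds (9, 16): OK
  at node 19 with bounds (16, 26): OK
  at node 20 with bounds (19, 26): OK
  at node 40 with bounds (26, +inf): OK
  at node 48 with bounds (40, +inf): OK
No violation found at any node.
Result: Valid BST


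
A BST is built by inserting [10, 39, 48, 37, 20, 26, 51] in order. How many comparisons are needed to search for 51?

Search path for 51: 10 -> 39 -> 48 -> 51
Found: True
Comparisons: 4


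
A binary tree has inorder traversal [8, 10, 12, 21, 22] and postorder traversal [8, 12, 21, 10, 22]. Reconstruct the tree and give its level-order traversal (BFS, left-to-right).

Inorder:   [8, 10, 12, 21, 22]
Postorder: [8, 12, 21, 10, 22]
Algorithm: postorder visits root last, so walk postorder right-to-left;
each value is the root of the current inorder slice — split it at that
value, recurse on the right subtree first, then the left.
Recursive splits:
  root=22; inorder splits into left=[8, 10, 12, 21], right=[]
  root=10; inorder splits into left=[8], right=[12, 21]
  root=21; inorder splits into left=[12], right=[]
  root=12; inorder splits into left=[], right=[]
  root=8; inorder splits into left=[], right=[]
Reconstructed level-order: [22, 10, 8, 21, 12]


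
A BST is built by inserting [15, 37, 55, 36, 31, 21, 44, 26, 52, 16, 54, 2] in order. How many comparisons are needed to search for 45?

Search path for 45: 15 -> 37 -> 55 -> 44 -> 52
Found: False
Comparisons: 5


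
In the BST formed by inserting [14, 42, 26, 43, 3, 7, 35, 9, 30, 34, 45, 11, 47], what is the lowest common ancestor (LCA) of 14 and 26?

Tree insertion order: [14, 42, 26, 43, 3, 7, 35, 9, 30, 34, 45, 11, 47]
Tree (level-order array): [14, 3, 42, None, 7, 26, 43, None, 9, None, 35, None, 45, None, 11, 30, None, None, 47, None, None, None, 34]
In a BST, the LCA of p=14, q=26 is the first node v on the
root-to-leaf path with p <= v <= q (go left if both < v, right if both > v).
Walk from root:
  at 14: 14 <= 14 <= 26, this is the LCA
LCA = 14


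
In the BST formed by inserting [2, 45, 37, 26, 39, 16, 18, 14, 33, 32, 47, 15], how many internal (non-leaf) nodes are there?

Tree built from: [2, 45, 37, 26, 39, 16, 18, 14, 33, 32, 47, 15]
Tree (level-order array): [2, None, 45, 37, 47, 26, 39, None, None, 16, 33, None, None, 14, 18, 32, None, None, 15]
Rule: An internal node has at least one child.
Per-node child counts:
  node 2: 1 child(ren)
  node 45: 2 child(ren)
  node 37: 2 child(ren)
  node 26: 2 child(ren)
  node 16: 2 child(ren)
  node 14: 1 child(ren)
  node 15: 0 child(ren)
  node 18: 0 child(ren)
  node 33: 1 child(ren)
  node 32: 0 child(ren)
  node 39: 0 child(ren)
  node 47: 0 child(ren)
Matching nodes: [2, 45, 37, 26, 16, 14, 33]
Count of internal (non-leaf) nodes: 7


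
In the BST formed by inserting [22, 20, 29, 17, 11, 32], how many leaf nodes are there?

Tree built from: [22, 20, 29, 17, 11, 32]
Tree (level-order array): [22, 20, 29, 17, None, None, 32, 11]
Rule: A leaf has 0 children.
Per-node child counts:
  node 22: 2 child(ren)
  node 20: 1 child(ren)
  node 17: 1 child(ren)
  node 11: 0 child(ren)
  node 29: 1 child(ren)
  node 32: 0 child(ren)
Matching nodes: [11, 32]
Count of leaf nodes: 2


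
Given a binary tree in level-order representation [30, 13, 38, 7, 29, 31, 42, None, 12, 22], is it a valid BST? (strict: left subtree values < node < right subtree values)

Level-order array: [30, 13, 38, 7, 29, 31, 42, None, 12, 22]
Validate using subtree bounds (lo, hi): at each node, require lo < value < hi,
then recurse left with hi=value and right with lo=value.
Preorder trace (stopping at first violation):
  at node 30 with bounds (-inf, +inf): OK
  at node 13 with bounds (-inf, 30): OK
  at node 7 with bounds (-inf, 13): OK
  at node 12 with bounds (7, 13): OK
  at node 29 with bounds (13, 30): OK
  at node 22 with bounds (13, 29): OK
  at node 38 with bounds (30, +inf): OK
  at node 31 with bounds (30, 38): OK
  at node 42 with bounds (38, +inf): OK
No violation found at any node.
Result: Valid BST


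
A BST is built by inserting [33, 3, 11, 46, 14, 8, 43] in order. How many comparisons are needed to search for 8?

Search path for 8: 33 -> 3 -> 11 -> 8
Found: True
Comparisons: 4


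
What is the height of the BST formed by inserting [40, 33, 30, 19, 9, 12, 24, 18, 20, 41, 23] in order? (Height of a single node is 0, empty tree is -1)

Insertion order: [40, 33, 30, 19, 9, 12, 24, 18, 20, 41, 23]
Tree (level-order array): [40, 33, 41, 30, None, None, None, 19, None, 9, 24, None, 12, 20, None, None, 18, None, 23]
Compute height bottom-up (empty subtree = -1):
  height(18) = 1 + max(-1, -1) = 0
  height(12) = 1 + max(-1, 0) = 1
  height(9) = 1 + max(-1, 1) = 2
  height(23) = 1 + max(-1, -1) = 0
  height(20) = 1 + max(-1, 0) = 1
  height(24) = 1 + max(1, -1) = 2
  height(19) = 1 + max(2, 2) = 3
  height(30) = 1 + max(3, -1) = 4
  height(33) = 1 + max(4, -1) = 5
  height(41) = 1 + max(-1, -1) = 0
  height(40) = 1 + max(5, 0) = 6
Height = 6


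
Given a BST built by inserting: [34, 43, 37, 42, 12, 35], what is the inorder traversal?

Tree insertion order: [34, 43, 37, 42, 12, 35]
Tree (level-order array): [34, 12, 43, None, None, 37, None, 35, 42]
Inorder traversal: [12, 34, 35, 37, 42, 43]


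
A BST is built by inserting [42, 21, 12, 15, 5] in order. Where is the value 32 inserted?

Starting tree (level order): [42, 21, None, 12, None, 5, 15]
Insertion path: 42 -> 21
Result: insert 32 as right child of 21
Final tree (level order): [42, 21, None, 12, 32, 5, 15]


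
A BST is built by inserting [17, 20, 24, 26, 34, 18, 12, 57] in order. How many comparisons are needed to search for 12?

Search path for 12: 17 -> 12
Found: True
Comparisons: 2


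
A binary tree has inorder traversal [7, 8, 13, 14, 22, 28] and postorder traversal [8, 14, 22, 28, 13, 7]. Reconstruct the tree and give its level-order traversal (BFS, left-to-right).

Inorder:   [7, 8, 13, 14, 22, 28]
Postorder: [8, 14, 22, 28, 13, 7]
Algorithm: postorder visits root last, so walk postorder right-to-left;
each value is the root of the current inorder slice — split it at that
value, recurse on the right subtree first, then the left.
Recursive splits:
  root=7; inorder splits into left=[], right=[8, 13, 14, 22, 28]
  root=13; inorder splits into left=[8], right=[14, 22, 28]
  root=28; inorder splits into left=[14, 22], right=[]
  root=22; inorder splits into left=[14], right=[]
  root=14; inorder splits into left=[], right=[]
  root=8; inorder splits into left=[], right=[]
Reconstructed level-order: [7, 13, 8, 28, 22, 14]


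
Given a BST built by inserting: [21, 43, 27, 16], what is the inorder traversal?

Tree insertion order: [21, 43, 27, 16]
Tree (level-order array): [21, 16, 43, None, None, 27]
Inorder traversal: [16, 21, 27, 43]


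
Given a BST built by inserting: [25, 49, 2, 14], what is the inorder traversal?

Tree insertion order: [25, 49, 2, 14]
Tree (level-order array): [25, 2, 49, None, 14]
Inorder traversal: [2, 14, 25, 49]


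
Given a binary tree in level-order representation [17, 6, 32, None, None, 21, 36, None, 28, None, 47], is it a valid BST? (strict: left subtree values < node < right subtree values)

Level-order array: [17, 6, 32, None, None, 21, 36, None, 28, None, 47]
Validate using subtree bounds (lo, hi): at each node, require lo < value < hi,
then recurse left with hi=value and right with lo=value.
Preorder trace (stopping at first violation):
  at node 17 with bounds (-inf, +inf): OK
  at node 6 with bounds (-inf, 17): OK
  at node 32 with bounds (17, +inf): OK
  at node 21 with bounds (17, 32): OK
  at node 28 with bounds (21, 32): OK
  at node 36 with bounds (32, +inf): OK
  at node 47 with bounds (36, +inf): OK
No violation found at any node.
Result: Valid BST


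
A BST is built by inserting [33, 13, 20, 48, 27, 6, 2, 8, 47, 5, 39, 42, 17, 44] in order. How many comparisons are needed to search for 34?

Search path for 34: 33 -> 48 -> 47 -> 39
Found: False
Comparisons: 4


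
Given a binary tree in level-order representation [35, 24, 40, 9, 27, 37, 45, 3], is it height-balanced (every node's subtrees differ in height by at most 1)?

Tree (level-order array): [35, 24, 40, 9, 27, 37, 45, 3]
Definition: a tree is height-balanced if, at every node, |h(left) - h(right)| <= 1 (empty subtree has height -1).
Bottom-up per-node check:
  node 3: h_left=-1, h_right=-1, diff=0 [OK], height=0
  node 9: h_left=0, h_right=-1, diff=1 [OK], height=1
  node 27: h_left=-1, h_right=-1, diff=0 [OK], height=0
  node 24: h_left=1, h_right=0, diff=1 [OK], height=2
  node 37: h_left=-1, h_right=-1, diff=0 [OK], height=0
  node 45: h_left=-1, h_right=-1, diff=0 [OK], height=0
  node 40: h_left=0, h_right=0, diff=0 [OK], height=1
  node 35: h_left=2, h_right=1, diff=1 [OK], height=3
All nodes satisfy the balance condition.
Result: Balanced


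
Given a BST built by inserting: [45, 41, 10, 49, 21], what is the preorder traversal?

Tree insertion order: [45, 41, 10, 49, 21]
Tree (level-order array): [45, 41, 49, 10, None, None, None, None, 21]
Preorder traversal: [45, 41, 10, 21, 49]


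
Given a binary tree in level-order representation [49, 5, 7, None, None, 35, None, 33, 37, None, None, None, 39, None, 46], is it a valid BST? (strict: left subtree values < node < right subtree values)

Level-order array: [49, 5, 7, None, None, 35, None, 33, 37, None, None, None, 39, None, 46]
Validate using subtree bounds (lo, hi): at each node, require lo < value < hi,
then recurse left with hi=value and right with lo=value.
Preorder trace (stopping at first violation):
  at node 49 with bounds (-inf, +inf): OK
  at node 5 with bounds (-inf, 49): OK
  at node 7 with bounds (49, +inf): VIOLATION
Node 7 violates its bound: not (49 < 7 < +inf).
Result: Not a valid BST


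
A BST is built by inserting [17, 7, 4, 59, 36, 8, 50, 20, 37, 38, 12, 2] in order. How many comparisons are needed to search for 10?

Search path for 10: 17 -> 7 -> 8 -> 12
Found: False
Comparisons: 4


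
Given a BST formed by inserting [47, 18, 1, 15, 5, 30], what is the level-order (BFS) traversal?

Tree insertion order: [47, 18, 1, 15, 5, 30]
Tree (level-order array): [47, 18, None, 1, 30, None, 15, None, None, 5]
BFS from the root, enqueuing left then right child of each popped node:
  queue [47] -> pop 47, enqueue [18], visited so far: [47]
  queue [18] -> pop 18, enqueue [1, 30], visited so far: [47, 18]
  queue [1, 30] -> pop 1, enqueue [15], visited so far: [47, 18, 1]
  queue [30, 15] -> pop 30, enqueue [none], visited so far: [47, 18, 1, 30]
  queue [15] -> pop 15, enqueue [5], visited so far: [47, 18, 1, 30, 15]
  queue [5] -> pop 5, enqueue [none], visited so far: [47, 18, 1, 30, 15, 5]
Result: [47, 18, 1, 30, 15, 5]


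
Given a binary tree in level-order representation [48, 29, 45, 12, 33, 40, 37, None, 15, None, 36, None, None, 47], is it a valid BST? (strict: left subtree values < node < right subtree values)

Level-order array: [48, 29, 45, 12, 33, 40, 37, None, 15, None, 36, None, None, 47]
Validate using subtree bounds (lo, hi): at each node, require lo < value < hi,
then recurse left with hi=value and right with lo=value.
Preorder trace (stopping at first violation):
  at node 48 with bounds (-inf, +inf): OK
  at node 29 with bounds (-inf, 48): OK
  at node 12 with bounds (-inf, 29): OK
  at node 15 with bounds (12, 29): OK
  at node 33 with bounds (29, 48): OK
  at node 36 with bounds (33, 48): OK
  at node 45 with bounds (48, +inf): VIOLATION
Node 45 violates its bound: not (48 < 45 < +inf).
Result: Not a valid BST


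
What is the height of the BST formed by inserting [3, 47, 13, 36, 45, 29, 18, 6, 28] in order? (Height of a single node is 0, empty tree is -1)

Insertion order: [3, 47, 13, 36, 45, 29, 18, 6, 28]
Tree (level-order array): [3, None, 47, 13, None, 6, 36, None, None, 29, 45, 18, None, None, None, None, 28]
Compute height bottom-up (empty subtree = -1):
  height(6) = 1 + max(-1, -1) = 0
  height(28) = 1 + max(-1, -1) = 0
  height(18) = 1 + max(-1, 0) = 1
  height(29) = 1 + max(1, -1) = 2
  height(45) = 1 + max(-1, -1) = 0
  height(36) = 1 + max(2, 0) = 3
  height(13) = 1 + max(0, 3) = 4
  height(47) = 1 + max(4, -1) = 5
  height(3) = 1 + max(-1, 5) = 6
Height = 6


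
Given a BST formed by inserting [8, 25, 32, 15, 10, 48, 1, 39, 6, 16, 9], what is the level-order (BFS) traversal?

Tree insertion order: [8, 25, 32, 15, 10, 48, 1, 39, 6, 16, 9]
Tree (level-order array): [8, 1, 25, None, 6, 15, 32, None, None, 10, 16, None, 48, 9, None, None, None, 39]
BFS from the root, enqueuing left then right child of each popped node:
  queue [8] -> pop 8, enqueue [1, 25], visited so far: [8]
  queue [1, 25] -> pop 1, enqueue [6], visited so far: [8, 1]
  queue [25, 6] -> pop 25, enqueue [15, 32], visited so far: [8, 1, 25]
  queue [6, 15, 32] -> pop 6, enqueue [none], visited so far: [8, 1, 25, 6]
  queue [15, 32] -> pop 15, enqueue [10, 16], visited so far: [8, 1, 25, 6, 15]
  queue [32, 10, 16] -> pop 32, enqueue [48], visited so far: [8, 1, 25, 6, 15, 32]
  queue [10, 16, 48] -> pop 10, enqueue [9], visited so far: [8, 1, 25, 6, 15, 32, 10]
  queue [16, 48, 9] -> pop 16, enqueue [none], visited so far: [8, 1, 25, 6, 15, 32, 10, 16]
  queue [48, 9] -> pop 48, enqueue [39], visited so far: [8, 1, 25, 6, 15, 32, 10, 16, 48]
  queue [9, 39] -> pop 9, enqueue [none], visited so far: [8, 1, 25, 6, 15, 32, 10, 16, 48, 9]
  queue [39] -> pop 39, enqueue [none], visited so far: [8, 1, 25, 6, 15, 32, 10, 16, 48, 9, 39]
Result: [8, 1, 25, 6, 15, 32, 10, 16, 48, 9, 39]


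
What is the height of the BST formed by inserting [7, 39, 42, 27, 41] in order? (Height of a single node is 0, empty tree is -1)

Insertion order: [7, 39, 42, 27, 41]
Tree (level-order array): [7, None, 39, 27, 42, None, None, 41]
Compute height bottom-up (empty subtree = -1):
  height(27) = 1 + max(-1, -1) = 0
  height(41) = 1 + max(-1, -1) = 0
  height(42) = 1 + max(0, -1) = 1
  height(39) = 1 + max(0, 1) = 2
  height(7) = 1 + max(-1, 2) = 3
Height = 3


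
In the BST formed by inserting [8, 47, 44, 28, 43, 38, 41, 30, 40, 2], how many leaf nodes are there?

Tree built from: [8, 47, 44, 28, 43, 38, 41, 30, 40, 2]
Tree (level-order array): [8, 2, 47, None, None, 44, None, 28, None, None, 43, 38, None, 30, 41, None, None, 40]
Rule: A leaf has 0 children.
Per-node child counts:
  node 8: 2 child(ren)
  node 2: 0 child(ren)
  node 47: 1 child(ren)
  node 44: 1 child(ren)
  node 28: 1 child(ren)
  node 43: 1 child(ren)
  node 38: 2 child(ren)
  node 30: 0 child(ren)
  node 41: 1 child(ren)
  node 40: 0 child(ren)
Matching nodes: [2, 30, 40]
Count of leaf nodes: 3


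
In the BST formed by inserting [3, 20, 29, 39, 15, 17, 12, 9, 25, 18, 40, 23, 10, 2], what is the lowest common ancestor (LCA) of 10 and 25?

Tree insertion order: [3, 20, 29, 39, 15, 17, 12, 9, 25, 18, 40, 23, 10, 2]
Tree (level-order array): [3, 2, 20, None, None, 15, 29, 12, 17, 25, 39, 9, None, None, 18, 23, None, None, 40, None, 10]
In a BST, the LCA of p=10, q=25 is the first node v on the
root-to-leaf path with p <= v <= q (go left if both < v, right if both > v).
Walk from root:
  at 3: both 10 and 25 > 3, go right
  at 20: 10 <= 20 <= 25, this is the LCA
LCA = 20


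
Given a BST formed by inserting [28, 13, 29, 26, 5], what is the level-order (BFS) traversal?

Tree insertion order: [28, 13, 29, 26, 5]
Tree (level-order array): [28, 13, 29, 5, 26]
BFS from the root, enqueuing left then right child of each popped node:
  queue [28] -> pop 28, enqueue [13, 29], visited so far: [28]
  queue [13, 29] -> pop 13, enqueue [5, 26], visited so far: [28, 13]
  queue [29, 5, 26] -> pop 29, enqueue [none], visited so far: [28, 13, 29]
  queue [5, 26] -> pop 5, enqueue [none], visited so far: [28, 13, 29, 5]
  queue [26] -> pop 26, enqueue [none], visited so far: [28, 13, 29, 5, 26]
Result: [28, 13, 29, 5, 26]


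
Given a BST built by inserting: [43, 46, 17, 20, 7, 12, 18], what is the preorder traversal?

Tree insertion order: [43, 46, 17, 20, 7, 12, 18]
Tree (level-order array): [43, 17, 46, 7, 20, None, None, None, 12, 18]
Preorder traversal: [43, 17, 7, 12, 20, 18, 46]


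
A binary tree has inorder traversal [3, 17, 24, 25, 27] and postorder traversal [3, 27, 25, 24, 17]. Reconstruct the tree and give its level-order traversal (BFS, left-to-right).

Inorder:   [3, 17, 24, 25, 27]
Postorder: [3, 27, 25, 24, 17]
Algorithm: postorder visits root last, so walk postorder right-to-left;
each value is the root of the current inorder slice — split it at that
value, recurse on the right subtree first, then the left.
Recursive splits:
  root=17; inorder splits into left=[3], right=[24, 25, 27]
  root=24; inorder splits into left=[], right=[25, 27]
  root=25; inorder splits into left=[], right=[27]
  root=27; inorder splits into left=[], right=[]
  root=3; inorder splits into left=[], right=[]
Reconstructed level-order: [17, 3, 24, 25, 27]


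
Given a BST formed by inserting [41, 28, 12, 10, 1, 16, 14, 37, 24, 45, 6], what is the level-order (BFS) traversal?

Tree insertion order: [41, 28, 12, 10, 1, 16, 14, 37, 24, 45, 6]
Tree (level-order array): [41, 28, 45, 12, 37, None, None, 10, 16, None, None, 1, None, 14, 24, None, 6]
BFS from the root, enqueuing left then right child of each popped node:
  queue [41] -> pop 41, enqueue [28, 45], visited so far: [41]
  queue [28, 45] -> pop 28, enqueue [12, 37], visited so far: [41, 28]
  queue [45, 12, 37] -> pop 45, enqueue [none], visited so far: [41, 28, 45]
  queue [12, 37] -> pop 12, enqueue [10, 16], visited so far: [41, 28, 45, 12]
  queue [37, 10, 16] -> pop 37, enqueue [none], visited so far: [41, 28, 45, 12, 37]
  queue [10, 16] -> pop 10, enqueue [1], visited so far: [41, 28, 45, 12, 37, 10]
  queue [16, 1] -> pop 16, enqueue [14, 24], visited so far: [41, 28, 45, 12, 37, 10, 16]
  queue [1, 14, 24] -> pop 1, enqueue [6], visited so far: [41, 28, 45, 12, 37, 10, 16, 1]
  queue [14, 24, 6] -> pop 14, enqueue [none], visited so far: [41, 28, 45, 12, 37, 10, 16, 1, 14]
  queue [24, 6] -> pop 24, enqueue [none], visited so far: [41, 28, 45, 12, 37, 10, 16, 1, 14, 24]
  queue [6] -> pop 6, enqueue [none], visited so far: [41, 28, 45, 12, 37, 10, 16, 1, 14, 24, 6]
Result: [41, 28, 45, 12, 37, 10, 16, 1, 14, 24, 6]


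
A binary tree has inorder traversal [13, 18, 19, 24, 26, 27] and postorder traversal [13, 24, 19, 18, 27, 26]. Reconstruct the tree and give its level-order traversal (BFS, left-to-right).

Inorder:   [13, 18, 19, 24, 26, 27]
Postorder: [13, 24, 19, 18, 27, 26]
Algorithm: postorder visits root last, so walk postorder right-to-left;
each value is the root of the current inorder slice — split it at that
value, recurse on the right subtree first, then the left.
Recursive splits:
  root=26; inorder splits into left=[13, 18, 19, 24], right=[27]
  root=27; inorder splits into left=[], right=[]
  root=18; inorder splits into left=[13], right=[19, 24]
  root=19; inorder splits into left=[], right=[24]
  root=24; inorder splits into left=[], right=[]
  root=13; inorder splits into left=[], right=[]
Reconstructed level-order: [26, 18, 27, 13, 19, 24]


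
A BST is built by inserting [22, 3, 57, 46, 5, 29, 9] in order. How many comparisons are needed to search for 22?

Search path for 22: 22
Found: True
Comparisons: 1


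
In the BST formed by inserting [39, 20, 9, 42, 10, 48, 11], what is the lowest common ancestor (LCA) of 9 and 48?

Tree insertion order: [39, 20, 9, 42, 10, 48, 11]
Tree (level-order array): [39, 20, 42, 9, None, None, 48, None, 10, None, None, None, 11]
In a BST, the LCA of p=9, q=48 is the first node v on the
root-to-leaf path with p <= v <= q (go left if both < v, right if both > v).
Walk from root:
  at 39: 9 <= 39 <= 48, this is the LCA
LCA = 39


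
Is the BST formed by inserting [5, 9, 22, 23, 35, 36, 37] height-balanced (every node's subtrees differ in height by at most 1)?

Tree (level-order array): [5, None, 9, None, 22, None, 23, None, 35, None, 36, None, 37]
Definition: a tree is height-balanced if, at every node, |h(left) - h(right)| <= 1 (empty subtree has height -1).
Bottom-up per-node check:
  node 37: h_left=-1, h_right=-1, diff=0 [OK], height=0
  node 36: h_left=-1, h_right=0, diff=1 [OK], height=1
  node 35: h_left=-1, h_right=1, diff=2 [FAIL (|-1-1|=2 > 1)], height=2
  node 23: h_left=-1, h_right=2, diff=3 [FAIL (|-1-2|=3 > 1)], height=3
  node 22: h_left=-1, h_right=3, diff=4 [FAIL (|-1-3|=4 > 1)], height=4
  node 9: h_left=-1, h_right=4, diff=5 [FAIL (|-1-4|=5 > 1)], height=5
  node 5: h_left=-1, h_right=5, diff=6 [FAIL (|-1-5|=6 > 1)], height=6
Node 35 violates the condition: |-1 - 1| = 2 > 1.
Result: Not balanced


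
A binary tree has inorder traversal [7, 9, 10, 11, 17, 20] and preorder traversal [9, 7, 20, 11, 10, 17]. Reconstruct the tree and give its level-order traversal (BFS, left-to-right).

Inorder:  [7, 9, 10, 11, 17, 20]
Preorder: [9, 7, 20, 11, 10, 17]
Algorithm: preorder visits root first, so consume preorder in order;
for each root, split the current inorder slice at that value into
left-subtree inorder and right-subtree inorder, then recurse.
Recursive splits:
  root=9; inorder splits into left=[7], right=[10, 11, 17, 20]
  root=7; inorder splits into left=[], right=[]
  root=20; inorder splits into left=[10, 11, 17], right=[]
  root=11; inorder splits into left=[10], right=[17]
  root=10; inorder splits into left=[], right=[]
  root=17; inorder splits into left=[], right=[]
Reconstructed level-order: [9, 7, 20, 11, 10, 17]


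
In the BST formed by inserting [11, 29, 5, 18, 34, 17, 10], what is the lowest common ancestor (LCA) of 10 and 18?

Tree insertion order: [11, 29, 5, 18, 34, 17, 10]
Tree (level-order array): [11, 5, 29, None, 10, 18, 34, None, None, 17]
In a BST, the LCA of p=10, q=18 is the first node v on the
root-to-leaf path with p <= v <= q (go left if both < v, right if both > v).
Walk from root:
  at 11: 10 <= 11 <= 18, this is the LCA
LCA = 11


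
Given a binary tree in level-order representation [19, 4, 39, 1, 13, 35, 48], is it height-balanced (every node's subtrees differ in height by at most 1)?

Tree (level-order array): [19, 4, 39, 1, 13, 35, 48]
Definition: a tree is height-balanced if, at every node, |h(left) - h(right)| <= 1 (empty subtree has height -1).
Bottom-up per-node check:
  node 1: h_left=-1, h_right=-1, diff=0 [OK], height=0
  node 13: h_left=-1, h_right=-1, diff=0 [OK], height=0
  node 4: h_left=0, h_right=0, diff=0 [OK], height=1
  node 35: h_left=-1, h_right=-1, diff=0 [OK], height=0
  node 48: h_left=-1, h_right=-1, diff=0 [OK], height=0
  node 39: h_left=0, h_right=0, diff=0 [OK], height=1
  node 19: h_left=1, h_right=1, diff=0 [OK], height=2
All nodes satisfy the balance condition.
Result: Balanced


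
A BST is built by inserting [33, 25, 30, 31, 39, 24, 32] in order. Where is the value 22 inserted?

Starting tree (level order): [33, 25, 39, 24, 30, None, None, None, None, None, 31, None, 32]
Insertion path: 33 -> 25 -> 24
Result: insert 22 as left child of 24
Final tree (level order): [33, 25, 39, 24, 30, None, None, 22, None, None, 31, None, None, None, 32]


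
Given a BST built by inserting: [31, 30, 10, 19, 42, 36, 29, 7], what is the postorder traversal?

Tree insertion order: [31, 30, 10, 19, 42, 36, 29, 7]
Tree (level-order array): [31, 30, 42, 10, None, 36, None, 7, 19, None, None, None, None, None, 29]
Postorder traversal: [7, 29, 19, 10, 30, 36, 42, 31]


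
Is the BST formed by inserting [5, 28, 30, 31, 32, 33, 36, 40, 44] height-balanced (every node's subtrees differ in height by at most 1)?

Tree (level-order array): [5, None, 28, None, 30, None, 31, None, 32, None, 33, None, 36, None, 40, None, 44]
Definition: a tree is height-balanced if, at every node, |h(left) - h(right)| <= 1 (empty subtree has height -1).
Bottom-up per-node check:
  node 44: h_left=-1, h_right=-1, diff=0 [OK], height=0
  node 40: h_left=-1, h_right=0, diff=1 [OK], height=1
  node 36: h_left=-1, h_right=1, diff=2 [FAIL (|-1-1|=2 > 1)], height=2
  node 33: h_left=-1, h_right=2, diff=3 [FAIL (|-1-2|=3 > 1)], height=3
  node 32: h_left=-1, h_right=3, diff=4 [FAIL (|-1-3|=4 > 1)], height=4
  node 31: h_left=-1, h_right=4, diff=5 [FAIL (|-1-4|=5 > 1)], height=5
  node 30: h_left=-1, h_right=5, diff=6 [FAIL (|-1-5|=6 > 1)], height=6
  node 28: h_left=-1, h_right=6, diff=7 [FAIL (|-1-6|=7 > 1)], height=7
  node 5: h_left=-1, h_right=7, diff=8 [FAIL (|-1-7|=8 > 1)], height=8
Node 36 violates the condition: |-1 - 1| = 2 > 1.
Result: Not balanced


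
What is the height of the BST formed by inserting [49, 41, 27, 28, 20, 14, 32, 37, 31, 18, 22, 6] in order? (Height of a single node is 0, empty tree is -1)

Insertion order: [49, 41, 27, 28, 20, 14, 32, 37, 31, 18, 22, 6]
Tree (level-order array): [49, 41, None, 27, None, 20, 28, 14, 22, None, 32, 6, 18, None, None, 31, 37]
Compute height bottom-up (empty subtree = -1):
  height(6) = 1 + max(-1, -1) = 0
  height(18) = 1 + max(-1, -1) = 0
  height(14) = 1 + max(0, 0) = 1
  height(22) = 1 + max(-1, -1) = 0
  height(20) = 1 + max(1, 0) = 2
  height(31) = 1 + max(-1, -1) = 0
  height(37) = 1 + max(-1, -1) = 0
  height(32) = 1 + max(0, 0) = 1
  height(28) = 1 + max(-1, 1) = 2
  height(27) = 1 + max(2, 2) = 3
  height(41) = 1 + max(3, -1) = 4
  height(49) = 1 + max(4, -1) = 5
Height = 5


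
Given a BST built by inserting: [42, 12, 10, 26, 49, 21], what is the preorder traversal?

Tree insertion order: [42, 12, 10, 26, 49, 21]
Tree (level-order array): [42, 12, 49, 10, 26, None, None, None, None, 21]
Preorder traversal: [42, 12, 10, 26, 21, 49]


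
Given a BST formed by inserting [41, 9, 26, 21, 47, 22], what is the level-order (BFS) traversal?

Tree insertion order: [41, 9, 26, 21, 47, 22]
Tree (level-order array): [41, 9, 47, None, 26, None, None, 21, None, None, 22]
BFS from the root, enqueuing left then right child of each popped node:
  queue [41] -> pop 41, enqueue [9, 47], visited so far: [41]
  queue [9, 47] -> pop 9, enqueue [26], visited so far: [41, 9]
  queue [47, 26] -> pop 47, enqueue [none], visited so far: [41, 9, 47]
  queue [26] -> pop 26, enqueue [21], visited so far: [41, 9, 47, 26]
  queue [21] -> pop 21, enqueue [22], visited so far: [41, 9, 47, 26, 21]
  queue [22] -> pop 22, enqueue [none], visited so far: [41, 9, 47, 26, 21, 22]
Result: [41, 9, 47, 26, 21, 22]


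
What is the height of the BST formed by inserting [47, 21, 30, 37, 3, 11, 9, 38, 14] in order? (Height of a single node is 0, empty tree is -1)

Insertion order: [47, 21, 30, 37, 3, 11, 9, 38, 14]
Tree (level-order array): [47, 21, None, 3, 30, None, 11, None, 37, 9, 14, None, 38]
Compute height bottom-up (empty subtree = -1):
  height(9) = 1 + max(-1, -1) = 0
  height(14) = 1 + max(-1, -1) = 0
  height(11) = 1 + max(0, 0) = 1
  height(3) = 1 + max(-1, 1) = 2
  height(38) = 1 + max(-1, -1) = 0
  height(37) = 1 + max(-1, 0) = 1
  height(30) = 1 + max(-1, 1) = 2
  height(21) = 1 + max(2, 2) = 3
  height(47) = 1 + max(3, -1) = 4
Height = 4


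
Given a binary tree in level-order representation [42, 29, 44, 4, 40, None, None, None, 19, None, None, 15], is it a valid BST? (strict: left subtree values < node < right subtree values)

Level-order array: [42, 29, 44, 4, 40, None, None, None, 19, None, None, 15]
Validate using subtree bounds (lo, hi): at each node, require lo < value < hi,
then recurse left with hi=value and right with lo=value.
Preorder trace (stopping at first violation):
  at node 42 with bounds (-inf, +inf): OK
  at node 29 with bounds (-inf, 42): OK
  at node 4 with bounds (-inf, 29): OK
  at node 19 with bounds (4, 29): OK
  at node 15 with bounds (4, 19): OK
  at node 40 with bounds (29, 42): OK
  at node 44 with bounds (42, +inf): OK
No violation found at any node.
Result: Valid BST


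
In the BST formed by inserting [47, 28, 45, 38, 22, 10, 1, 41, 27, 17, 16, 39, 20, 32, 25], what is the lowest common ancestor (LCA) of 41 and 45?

Tree insertion order: [47, 28, 45, 38, 22, 10, 1, 41, 27, 17, 16, 39, 20, 32, 25]
Tree (level-order array): [47, 28, None, 22, 45, 10, 27, 38, None, 1, 17, 25, None, 32, 41, None, None, 16, 20, None, None, None, None, 39]
In a BST, the LCA of p=41, q=45 is the first node v on the
root-to-leaf path with p <= v <= q (go left if both < v, right if both > v).
Walk from root:
  at 47: both 41 and 45 < 47, go left
  at 28: both 41 and 45 > 28, go right
  at 45: 41 <= 45 <= 45, this is the LCA
LCA = 45


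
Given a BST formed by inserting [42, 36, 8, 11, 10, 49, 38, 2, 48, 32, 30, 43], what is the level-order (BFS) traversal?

Tree insertion order: [42, 36, 8, 11, 10, 49, 38, 2, 48, 32, 30, 43]
Tree (level-order array): [42, 36, 49, 8, 38, 48, None, 2, 11, None, None, 43, None, None, None, 10, 32, None, None, None, None, 30]
BFS from the root, enqueuing left then right child of each popped node:
  queue [42] -> pop 42, enqueue [36, 49], visited so far: [42]
  queue [36, 49] -> pop 36, enqueue [8, 38], visited so far: [42, 36]
  queue [49, 8, 38] -> pop 49, enqueue [48], visited so far: [42, 36, 49]
  queue [8, 38, 48] -> pop 8, enqueue [2, 11], visited so far: [42, 36, 49, 8]
  queue [38, 48, 2, 11] -> pop 38, enqueue [none], visited so far: [42, 36, 49, 8, 38]
  queue [48, 2, 11] -> pop 48, enqueue [43], visited so far: [42, 36, 49, 8, 38, 48]
  queue [2, 11, 43] -> pop 2, enqueue [none], visited so far: [42, 36, 49, 8, 38, 48, 2]
  queue [11, 43] -> pop 11, enqueue [10, 32], visited so far: [42, 36, 49, 8, 38, 48, 2, 11]
  queue [43, 10, 32] -> pop 43, enqueue [none], visited so far: [42, 36, 49, 8, 38, 48, 2, 11, 43]
  queue [10, 32] -> pop 10, enqueue [none], visited so far: [42, 36, 49, 8, 38, 48, 2, 11, 43, 10]
  queue [32] -> pop 32, enqueue [30], visited so far: [42, 36, 49, 8, 38, 48, 2, 11, 43, 10, 32]
  queue [30] -> pop 30, enqueue [none], visited so far: [42, 36, 49, 8, 38, 48, 2, 11, 43, 10, 32, 30]
Result: [42, 36, 49, 8, 38, 48, 2, 11, 43, 10, 32, 30]


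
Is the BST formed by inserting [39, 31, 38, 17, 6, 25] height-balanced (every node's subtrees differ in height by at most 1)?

Tree (level-order array): [39, 31, None, 17, 38, 6, 25]
Definition: a tree is height-balanced if, at every node, |h(left) - h(right)| <= 1 (empty subtree has height -1).
Bottom-up per-node check:
  node 6: h_left=-1, h_right=-1, diff=0 [OK], height=0
  node 25: h_left=-1, h_right=-1, diff=0 [OK], height=0
  node 17: h_left=0, h_right=0, diff=0 [OK], height=1
  node 38: h_left=-1, h_right=-1, diff=0 [OK], height=0
  node 31: h_left=1, h_right=0, diff=1 [OK], height=2
  node 39: h_left=2, h_right=-1, diff=3 [FAIL (|2--1|=3 > 1)], height=3
Node 39 violates the condition: |2 - -1| = 3 > 1.
Result: Not balanced


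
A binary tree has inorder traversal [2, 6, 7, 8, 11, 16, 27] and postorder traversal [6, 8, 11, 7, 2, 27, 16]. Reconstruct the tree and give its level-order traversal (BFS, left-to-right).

Inorder:   [2, 6, 7, 8, 11, 16, 27]
Postorder: [6, 8, 11, 7, 2, 27, 16]
Algorithm: postorder visits root last, so walk postorder right-to-left;
each value is the root of the current inorder slice — split it at that
value, recurse on the right subtree first, then the left.
Recursive splits:
  root=16; inorder splits into left=[2, 6, 7, 8, 11], right=[27]
  root=27; inorder splits into left=[], right=[]
  root=2; inorder splits into left=[], right=[6, 7, 8, 11]
  root=7; inorder splits into left=[6], right=[8, 11]
  root=11; inorder splits into left=[8], right=[]
  root=8; inorder splits into left=[], right=[]
  root=6; inorder splits into left=[], right=[]
Reconstructed level-order: [16, 2, 27, 7, 6, 11, 8]


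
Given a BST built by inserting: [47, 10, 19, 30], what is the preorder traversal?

Tree insertion order: [47, 10, 19, 30]
Tree (level-order array): [47, 10, None, None, 19, None, 30]
Preorder traversal: [47, 10, 19, 30]


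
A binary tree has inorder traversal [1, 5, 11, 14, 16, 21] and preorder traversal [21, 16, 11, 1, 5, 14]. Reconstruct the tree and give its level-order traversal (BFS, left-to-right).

Inorder:  [1, 5, 11, 14, 16, 21]
Preorder: [21, 16, 11, 1, 5, 14]
Algorithm: preorder visits root first, so consume preorder in order;
for each root, split the current inorder slice at that value into
left-subtree inorder and right-subtree inorder, then recurse.
Recursive splits:
  root=21; inorder splits into left=[1, 5, 11, 14, 16], right=[]
  root=16; inorder splits into left=[1, 5, 11, 14], right=[]
  root=11; inorder splits into left=[1, 5], right=[14]
  root=1; inorder splits into left=[], right=[5]
  root=5; inorder splits into left=[], right=[]
  root=14; inorder splits into left=[], right=[]
Reconstructed level-order: [21, 16, 11, 1, 14, 5]


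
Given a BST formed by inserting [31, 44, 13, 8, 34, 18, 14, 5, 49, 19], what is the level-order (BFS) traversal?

Tree insertion order: [31, 44, 13, 8, 34, 18, 14, 5, 49, 19]
Tree (level-order array): [31, 13, 44, 8, 18, 34, 49, 5, None, 14, 19]
BFS from the root, enqueuing left then right child of each popped node:
  queue [31] -> pop 31, enqueue [13, 44], visited so far: [31]
  queue [13, 44] -> pop 13, enqueue [8, 18], visited so far: [31, 13]
  queue [44, 8, 18] -> pop 44, enqueue [34, 49], visited so far: [31, 13, 44]
  queue [8, 18, 34, 49] -> pop 8, enqueue [5], visited so far: [31, 13, 44, 8]
  queue [18, 34, 49, 5] -> pop 18, enqueue [14, 19], visited so far: [31, 13, 44, 8, 18]
  queue [34, 49, 5, 14, 19] -> pop 34, enqueue [none], visited so far: [31, 13, 44, 8, 18, 34]
  queue [49, 5, 14, 19] -> pop 49, enqueue [none], visited so far: [31, 13, 44, 8, 18, 34, 49]
  queue [5, 14, 19] -> pop 5, enqueue [none], visited so far: [31, 13, 44, 8, 18, 34, 49, 5]
  queue [14, 19] -> pop 14, enqueue [none], visited so far: [31, 13, 44, 8, 18, 34, 49, 5, 14]
  queue [19] -> pop 19, enqueue [none], visited so far: [31, 13, 44, 8, 18, 34, 49, 5, 14, 19]
Result: [31, 13, 44, 8, 18, 34, 49, 5, 14, 19]


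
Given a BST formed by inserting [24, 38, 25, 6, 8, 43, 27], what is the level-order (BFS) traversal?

Tree insertion order: [24, 38, 25, 6, 8, 43, 27]
Tree (level-order array): [24, 6, 38, None, 8, 25, 43, None, None, None, 27]
BFS from the root, enqueuing left then right child of each popped node:
  queue [24] -> pop 24, enqueue [6, 38], visited so far: [24]
  queue [6, 38] -> pop 6, enqueue [8], visited so far: [24, 6]
  queue [38, 8] -> pop 38, enqueue [25, 43], visited so far: [24, 6, 38]
  queue [8, 25, 43] -> pop 8, enqueue [none], visited so far: [24, 6, 38, 8]
  queue [25, 43] -> pop 25, enqueue [27], visited so far: [24, 6, 38, 8, 25]
  queue [43, 27] -> pop 43, enqueue [none], visited so far: [24, 6, 38, 8, 25, 43]
  queue [27] -> pop 27, enqueue [none], visited so far: [24, 6, 38, 8, 25, 43, 27]
Result: [24, 6, 38, 8, 25, 43, 27]


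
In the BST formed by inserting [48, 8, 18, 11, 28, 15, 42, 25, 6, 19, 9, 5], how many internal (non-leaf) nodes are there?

Tree built from: [48, 8, 18, 11, 28, 15, 42, 25, 6, 19, 9, 5]
Tree (level-order array): [48, 8, None, 6, 18, 5, None, 11, 28, None, None, 9, 15, 25, 42, None, None, None, None, 19]
Rule: An internal node has at least one child.
Per-node child counts:
  node 48: 1 child(ren)
  node 8: 2 child(ren)
  node 6: 1 child(ren)
  node 5: 0 child(ren)
  node 18: 2 child(ren)
  node 11: 2 child(ren)
  node 9: 0 child(ren)
  node 15: 0 child(ren)
  node 28: 2 child(ren)
  node 25: 1 child(ren)
  node 19: 0 child(ren)
  node 42: 0 child(ren)
Matching nodes: [48, 8, 6, 18, 11, 28, 25]
Count of internal (non-leaf) nodes: 7


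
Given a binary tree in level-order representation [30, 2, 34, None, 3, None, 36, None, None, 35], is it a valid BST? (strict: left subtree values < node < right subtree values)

Level-order array: [30, 2, 34, None, 3, None, 36, None, None, 35]
Validate using subtree bounds (lo, hi): at each node, require lo < value < hi,
then recurse left with hi=value and right with lo=value.
Preorder trace (stopping at first violation):
  at node 30 with bounds (-inf, +inf): OK
  at node 2 with bounds (-inf, 30): OK
  at node 3 with bounds (2, 30): OK
  at node 34 with bounds (30, +inf): OK
  at node 36 with bounds (34, +inf): OK
  at node 35 with bounds (34, 36): OK
No violation found at any node.
Result: Valid BST


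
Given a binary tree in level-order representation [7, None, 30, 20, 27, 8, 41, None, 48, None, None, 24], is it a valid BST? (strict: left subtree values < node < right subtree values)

Level-order array: [7, None, 30, 20, 27, 8, 41, None, 48, None, None, 24]
Validate using subtree bounds (lo, hi): at each node, require lo < value < hi,
then recurse left with hi=value and right with lo=value.
Preorder trace (stopping at first violation):
  at node 7 with bounds (-inf, +inf): OK
  at node 30 with bounds (7, +inf): OK
  at node 20 with bounds (7, 30): OK
  at node 8 with bounds (7, 20): OK
  at node 41 with bounds (20, 30): VIOLATION
Node 41 violates its bound: not (20 < 41 < 30).
Result: Not a valid BST
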